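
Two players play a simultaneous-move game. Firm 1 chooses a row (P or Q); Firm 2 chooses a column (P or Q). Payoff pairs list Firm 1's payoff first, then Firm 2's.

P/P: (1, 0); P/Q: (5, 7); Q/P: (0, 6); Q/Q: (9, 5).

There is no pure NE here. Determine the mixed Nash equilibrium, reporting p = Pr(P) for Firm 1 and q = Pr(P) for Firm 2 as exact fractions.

p = 1/8, q = 4/5

Each player's mixing probability is pinned down by making the *other* player indifferent.
Firm 2 indifferent between P and Q: p·0 + (1−p)·6 = p·7 + (1−p)·5 ⟹ 6 + (-6)p = 5 + 2p ⟹ p = 1/8.
Firm 1 indifferent between P and Q: q·1 + (1−q)·5 = q·0 + (1−q)·9 ⟹ 5 + (-4)q = 9 + (-9)q ⟹ q = 4/5.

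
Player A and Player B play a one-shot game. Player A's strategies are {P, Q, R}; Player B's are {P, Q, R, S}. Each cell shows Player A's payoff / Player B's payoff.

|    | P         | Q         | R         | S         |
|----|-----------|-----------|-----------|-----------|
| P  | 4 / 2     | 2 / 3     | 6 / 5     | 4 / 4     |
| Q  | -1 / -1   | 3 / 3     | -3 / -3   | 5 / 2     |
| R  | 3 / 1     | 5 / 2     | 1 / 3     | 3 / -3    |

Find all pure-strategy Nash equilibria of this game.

(P, R)

Find each player's best response to every opponent strategy; NE are the intersections.
Player A's best responses — vs P: P (payoff 4); vs Q: R (payoff 5); vs R: P (payoff 6); vs S: Q (payoff 5).
Player B's best responses — vs P: R (payoff 5); vs Q: Q (payoff 3); vs R: R (payoff 3).
The only mutual best response is (P, R); neither player gains by switching there.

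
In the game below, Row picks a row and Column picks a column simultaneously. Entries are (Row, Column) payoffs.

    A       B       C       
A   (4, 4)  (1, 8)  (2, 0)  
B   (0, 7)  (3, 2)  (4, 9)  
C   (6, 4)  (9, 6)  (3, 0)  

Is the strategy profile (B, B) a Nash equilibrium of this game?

No

Holding Column at B: Row gets 3 from B but could get 9 by switching to C. Row has a profitable deviation.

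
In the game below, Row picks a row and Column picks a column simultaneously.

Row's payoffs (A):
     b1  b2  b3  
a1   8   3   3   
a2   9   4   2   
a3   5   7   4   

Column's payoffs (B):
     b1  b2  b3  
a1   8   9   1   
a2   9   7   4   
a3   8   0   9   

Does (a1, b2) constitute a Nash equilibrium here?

No

Holding Column at b2: Row gets 3 from a1 but could get 7 by switching to a3. Row has a profitable deviation.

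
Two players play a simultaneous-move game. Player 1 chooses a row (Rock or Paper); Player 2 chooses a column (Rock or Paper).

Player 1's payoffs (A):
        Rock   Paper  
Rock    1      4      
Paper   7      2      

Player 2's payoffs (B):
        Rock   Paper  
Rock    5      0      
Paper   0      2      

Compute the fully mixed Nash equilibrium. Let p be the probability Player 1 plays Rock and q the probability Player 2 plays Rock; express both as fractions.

In a mixed NE each player is indifferent between their pure strategies, so the opponent's mix sets the indifference.
Player 2 indifferent between Rock and Paper: p·5 + (1−p)·0 = p·0 + (1−p)·2 ⟹ 0 + 5p = 2 + (-2)p ⟹ p = 2/7.
Player 1 indifferent between Rock and Paper: q·1 + (1−q)·4 = q·7 + (1−q)·2 ⟹ 4 + (-3)q = 2 + 5q ⟹ q = 1/4.

p = 2/7, q = 1/4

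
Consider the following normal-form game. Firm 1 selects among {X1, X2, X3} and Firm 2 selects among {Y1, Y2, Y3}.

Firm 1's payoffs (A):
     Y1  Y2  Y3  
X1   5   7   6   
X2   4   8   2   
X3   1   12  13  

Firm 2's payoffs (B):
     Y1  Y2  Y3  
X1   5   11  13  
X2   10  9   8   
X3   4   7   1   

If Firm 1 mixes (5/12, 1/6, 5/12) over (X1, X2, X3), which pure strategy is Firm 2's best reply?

Y2

Firm 2's best reply maximizes expected payoff against the mix.
Y1: (5/12)·5 + (1/6)·10 + (5/12)·4 = 65/12
Y2: (5/12)·11 + (1/6)·9 + (5/12)·7 = 9
Y3: (5/12)·13 + (1/6)·8 + (5/12)·1 = 43/6
Highest expected payoff is 9, from Y2.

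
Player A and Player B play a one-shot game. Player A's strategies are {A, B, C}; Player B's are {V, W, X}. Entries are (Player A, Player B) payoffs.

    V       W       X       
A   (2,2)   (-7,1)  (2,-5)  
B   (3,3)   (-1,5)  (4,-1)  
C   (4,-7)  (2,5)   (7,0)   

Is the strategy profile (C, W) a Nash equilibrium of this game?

Yes

Holding Player B at W: Player A gets 2 from C, versus -7 from A, -1 from B. No profitable deviation for Player A.
Holding Player A at C: Player B gets 5 from W, versus -7 from V, 0 from X. No profitable deviation for Player B either.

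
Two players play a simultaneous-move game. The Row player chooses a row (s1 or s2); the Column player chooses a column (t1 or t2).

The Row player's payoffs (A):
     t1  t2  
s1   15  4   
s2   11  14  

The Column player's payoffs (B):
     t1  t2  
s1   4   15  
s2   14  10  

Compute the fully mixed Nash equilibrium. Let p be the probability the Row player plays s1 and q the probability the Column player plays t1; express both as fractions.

In a mixed NE each player is indifferent between their pure strategies, so the opponent's mix sets the indifference.
The Column player indifferent between t1 and t2: p·4 + (1−p)·14 = p·15 + (1−p)·10 ⟹ 14 + (-10)p = 10 + 5p ⟹ p = 4/15.
The Row player indifferent between s1 and s2: q·15 + (1−q)·4 = q·11 + (1−q)·14 ⟹ 4 + 11q = 14 + (-3)q ⟹ q = 5/7.

p = 4/15, q = 5/7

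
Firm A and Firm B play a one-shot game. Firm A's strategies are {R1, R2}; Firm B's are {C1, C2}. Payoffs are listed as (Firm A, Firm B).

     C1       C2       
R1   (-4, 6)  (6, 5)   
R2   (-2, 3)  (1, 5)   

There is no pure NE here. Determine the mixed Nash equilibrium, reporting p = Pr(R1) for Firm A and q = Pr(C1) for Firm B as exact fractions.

In a mixed NE each player is indifferent between their pure strategies, so the opponent's mix sets the indifference.
Firm B indifferent between C1 and C2: p·6 + (1−p)·3 = p·5 + (1−p)·5 ⟹ 3 + 3p = 5 + 0p ⟹ p = 2/3.
Firm A indifferent between R1 and R2: q·(-4) + (1−q)·6 = q·(-2) + (1−q)·1 ⟹ 6 + (-10)q = 1 + (-3)q ⟹ q = 5/7.

p = 2/3, q = 5/7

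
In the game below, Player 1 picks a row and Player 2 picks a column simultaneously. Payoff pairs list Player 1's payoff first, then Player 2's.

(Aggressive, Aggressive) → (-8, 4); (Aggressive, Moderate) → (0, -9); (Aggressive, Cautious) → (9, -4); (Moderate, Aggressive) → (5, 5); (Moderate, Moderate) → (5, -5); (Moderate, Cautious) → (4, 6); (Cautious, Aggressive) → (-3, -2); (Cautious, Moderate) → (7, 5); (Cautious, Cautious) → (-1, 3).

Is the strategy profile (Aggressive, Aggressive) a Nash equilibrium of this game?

Holding Player 2 at Aggressive: Player 1 gets -8 from Aggressive but could get 5 by switching to Moderate. Player 1 has a profitable deviation.

No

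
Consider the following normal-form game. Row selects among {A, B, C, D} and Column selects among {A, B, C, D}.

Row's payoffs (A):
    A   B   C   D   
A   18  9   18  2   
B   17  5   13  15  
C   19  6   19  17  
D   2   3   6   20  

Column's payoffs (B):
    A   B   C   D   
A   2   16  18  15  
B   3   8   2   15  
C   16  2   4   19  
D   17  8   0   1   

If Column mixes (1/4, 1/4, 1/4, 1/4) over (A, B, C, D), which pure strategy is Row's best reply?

Row's best reply maximizes expected payoff against the mix.
A: (1/4)·18 + (1/4)·9 + (1/4)·18 + (1/4)·2 = 47/4
B: (1/4)·17 + (1/4)·5 + (1/4)·13 + (1/4)·15 = 25/2
C: (1/4)·19 + (1/4)·6 + (1/4)·19 + (1/4)·17 = 61/4
D: (1/4)·2 + (1/4)·3 + (1/4)·6 + (1/4)·20 = 31/4
Highest expected payoff is 61/4, from C.

C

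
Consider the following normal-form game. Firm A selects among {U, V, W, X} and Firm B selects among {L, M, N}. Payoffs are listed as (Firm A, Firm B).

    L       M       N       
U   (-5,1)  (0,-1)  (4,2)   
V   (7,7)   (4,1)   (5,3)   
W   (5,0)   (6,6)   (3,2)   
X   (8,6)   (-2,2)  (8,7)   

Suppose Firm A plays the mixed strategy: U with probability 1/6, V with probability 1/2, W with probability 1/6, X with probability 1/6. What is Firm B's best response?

L

Compute Firm B's expected payoff from each pure strategy against the given mix.
L: (1/6)·1 + (1/2)·7 + (1/6)·0 + (1/6)·6 = 14/3
M: (1/6)·(-1) + (1/2)·1 + (1/6)·6 + (1/6)·2 = 5/3
N: (1/6)·2 + (1/2)·3 + (1/6)·2 + (1/6)·7 = 10/3
Highest expected payoff is 14/3, from L.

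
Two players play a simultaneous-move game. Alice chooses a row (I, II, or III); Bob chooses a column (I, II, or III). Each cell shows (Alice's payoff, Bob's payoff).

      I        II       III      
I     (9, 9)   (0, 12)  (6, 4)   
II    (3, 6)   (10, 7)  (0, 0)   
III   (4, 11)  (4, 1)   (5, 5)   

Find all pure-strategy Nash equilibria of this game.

Check mutual best responses: a cell is a NE iff neither player can gain by unilaterally deviating.
Alice's best responses — vs I: I (payoff 9); vs II: II (payoff 10); vs III: I (payoff 6).
Bob's best responses — vs I: II (payoff 12); vs II: II (payoff 7); vs III: I (payoff 11).
The only mutual best response is (II, II); neither player gains by switching there.

(II, II)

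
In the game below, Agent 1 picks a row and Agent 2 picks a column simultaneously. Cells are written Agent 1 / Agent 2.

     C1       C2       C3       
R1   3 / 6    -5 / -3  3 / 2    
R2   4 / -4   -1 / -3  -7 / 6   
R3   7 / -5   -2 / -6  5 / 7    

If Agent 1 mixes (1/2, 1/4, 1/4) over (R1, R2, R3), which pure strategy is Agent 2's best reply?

Compute Agent 2's expected payoff from each pure strategy against the given mix.
C1: (1/2)·6 + (1/4)·(-4) + (1/4)·(-5) = 3/4
C2: (1/2)·(-3) + (1/4)·(-3) + (1/4)·(-6) = -15/4
C3: (1/2)·2 + (1/4)·6 + (1/4)·7 = 17/4
Highest expected payoff is 17/4, from C3.

C3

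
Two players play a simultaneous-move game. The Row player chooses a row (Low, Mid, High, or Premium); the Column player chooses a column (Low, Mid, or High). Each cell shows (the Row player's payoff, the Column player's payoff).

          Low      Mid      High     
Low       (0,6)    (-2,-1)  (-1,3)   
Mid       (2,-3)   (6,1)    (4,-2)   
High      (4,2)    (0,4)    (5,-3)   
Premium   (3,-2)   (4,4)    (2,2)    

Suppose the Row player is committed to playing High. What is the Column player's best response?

Mid

With the Row player fixed at High, the Column player's payoffs are: Low → 2, Mid → 4, High → -3.
The maximum is 4, achieved by Mid.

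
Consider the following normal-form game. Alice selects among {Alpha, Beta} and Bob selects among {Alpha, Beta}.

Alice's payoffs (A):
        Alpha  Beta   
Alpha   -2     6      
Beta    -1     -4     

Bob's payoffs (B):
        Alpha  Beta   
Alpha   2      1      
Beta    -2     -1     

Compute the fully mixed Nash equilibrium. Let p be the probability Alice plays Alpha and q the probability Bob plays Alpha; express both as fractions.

In a mixed NE each player is indifferent between their pure strategies, so the opponent's mix sets the indifference.
Bob indifferent between Alpha and Beta: p·2 + (1−p)·(-2) = p·1 + (1−p)·(-1) ⟹ (-2) + 4p = (-1) + 2p ⟹ p = 1/2.
Alice indifferent between Alpha and Beta: q·(-2) + (1−q)·6 = q·(-1) + (1−q)·(-4) ⟹ 6 + (-8)q = (-4) + 3q ⟹ q = 10/11.

p = 1/2, q = 10/11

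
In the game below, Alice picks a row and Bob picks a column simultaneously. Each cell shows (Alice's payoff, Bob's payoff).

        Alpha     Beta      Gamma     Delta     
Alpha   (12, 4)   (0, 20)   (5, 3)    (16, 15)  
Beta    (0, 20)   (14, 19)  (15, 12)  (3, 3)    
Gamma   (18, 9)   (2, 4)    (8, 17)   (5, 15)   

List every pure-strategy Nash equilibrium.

No pure-strategy Nash equilibrium

Check mutual best responses: a cell is a NE iff neither player can gain by unilaterally deviating.
Alice's best responses — vs Alpha: Gamma (payoff 18); vs Beta: Beta (payoff 14); vs Gamma: Beta (payoff 15); vs Delta: Alpha (payoff 16).
Bob's best responses — vs Alpha: Beta (payoff 20); vs Beta: Alpha (payoff 20); vs Gamma: Gamma (payoff 17).
No cell has both players best-responding. For instance, Alice's best reply to Alpha is Gamma, but against Gamma Bob prefers Gamma over Alpha.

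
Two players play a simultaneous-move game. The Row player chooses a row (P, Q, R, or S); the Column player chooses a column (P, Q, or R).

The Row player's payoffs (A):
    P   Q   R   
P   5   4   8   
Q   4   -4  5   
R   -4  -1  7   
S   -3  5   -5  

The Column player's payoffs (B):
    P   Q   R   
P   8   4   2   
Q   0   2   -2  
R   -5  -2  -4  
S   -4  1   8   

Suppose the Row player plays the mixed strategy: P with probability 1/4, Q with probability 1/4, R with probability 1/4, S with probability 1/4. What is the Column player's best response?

Compute the Column player's expected payoff from each pure strategy against the given mix.
P: (1/4)·8 + (1/4)·0 + (1/4)·(-5) + (1/4)·(-4) = -1/4
Q: (1/4)·4 + (1/4)·2 + (1/4)·(-2) + (1/4)·1 = 5/4
R: (1/4)·2 + (1/4)·(-2) + (1/4)·(-4) + (1/4)·8 = 1
Highest expected payoff is 5/4, from Q.

Q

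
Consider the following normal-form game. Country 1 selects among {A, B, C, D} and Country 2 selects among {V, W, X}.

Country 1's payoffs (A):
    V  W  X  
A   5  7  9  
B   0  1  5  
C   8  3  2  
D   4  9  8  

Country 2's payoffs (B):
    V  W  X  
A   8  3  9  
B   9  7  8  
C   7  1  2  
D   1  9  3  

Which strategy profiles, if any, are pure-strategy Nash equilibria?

A profile is a Nash equilibrium when each player is best-responding to the other.
Country 1's best responses — vs V: C (payoff 8); vs W: D (payoff 9); vs X: A (payoff 9).
Country 2's best responses — vs A: X (payoff 9); vs B: V (payoff 9); vs C: V (payoff 7); vs D: W (payoff 9).
Mutual best responses occur at (A, X), (C, V), and (D, W); at each, neither player gains by switching.

(A, X), (C, V), and (D, W)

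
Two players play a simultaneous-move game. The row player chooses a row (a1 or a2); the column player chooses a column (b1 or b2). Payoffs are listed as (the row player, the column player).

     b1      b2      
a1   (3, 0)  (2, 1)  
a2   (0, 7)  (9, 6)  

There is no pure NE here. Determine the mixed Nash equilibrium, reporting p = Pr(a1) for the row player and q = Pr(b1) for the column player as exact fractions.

p = 1/2, q = 7/10

Each player's mixing probability is pinned down by making the *other* player indifferent.
The column player indifferent between b1 and b2: p·0 + (1−p)·7 = p·1 + (1−p)·6 ⟹ 7 + (-7)p = 6 + (-5)p ⟹ p = 1/2.
The row player indifferent between a1 and a2: q·3 + (1−q)·2 = q·0 + (1−q)·9 ⟹ 2 + 1q = 9 + (-9)q ⟹ q = 7/10.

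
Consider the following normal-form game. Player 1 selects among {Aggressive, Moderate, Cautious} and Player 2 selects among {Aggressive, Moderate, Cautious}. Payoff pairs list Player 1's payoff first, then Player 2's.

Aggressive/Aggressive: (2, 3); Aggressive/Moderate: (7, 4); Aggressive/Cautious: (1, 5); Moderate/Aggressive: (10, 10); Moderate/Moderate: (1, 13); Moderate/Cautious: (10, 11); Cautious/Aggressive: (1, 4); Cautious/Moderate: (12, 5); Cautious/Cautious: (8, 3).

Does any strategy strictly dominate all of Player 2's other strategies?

A strategy is strictly dominant if it gives Player 2 a strictly higher payoff than every other strategy, against every choice by the opponent.
Aggressive is not dominant: against Aggressive, Moderate gives 4 > 3.
Moderate is not dominant: against Aggressive, Cautious gives 5 > 4.
Cautious is not dominant: against Moderate, Moderate gives 13 > 11.
No single strategy is best against every opponent action.

None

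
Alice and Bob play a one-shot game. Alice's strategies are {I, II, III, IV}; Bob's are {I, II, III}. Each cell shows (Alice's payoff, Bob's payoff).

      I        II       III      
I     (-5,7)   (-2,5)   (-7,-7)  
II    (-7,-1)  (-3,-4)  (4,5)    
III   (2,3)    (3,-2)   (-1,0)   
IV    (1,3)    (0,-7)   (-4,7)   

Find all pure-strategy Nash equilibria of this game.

(II, III) and (III, I)

A profile is a Nash equilibrium when each player is best-responding to the other.
Alice's best responses — vs I: III (payoff 2); vs II: III (payoff 3); vs III: II (payoff 4).
Bob's best responses — vs I: I (payoff 7); vs II: III (payoff 5); vs III: I (payoff 3); vs IV: III (payoff 7).
Mutual best responses occur at (II, III) and (III, I); at each, neither player gains by switching.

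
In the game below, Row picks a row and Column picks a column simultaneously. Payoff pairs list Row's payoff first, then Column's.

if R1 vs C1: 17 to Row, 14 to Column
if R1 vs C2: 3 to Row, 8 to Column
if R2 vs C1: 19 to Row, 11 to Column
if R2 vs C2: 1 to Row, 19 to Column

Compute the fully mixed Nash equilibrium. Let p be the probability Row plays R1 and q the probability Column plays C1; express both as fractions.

p = 4/7, q = 1/2

In a mixed NE each player is indifferent between their pure strategies, so the opponent's mix sets the indifference.
Column indifferent between C1 and C2: p·14 + (1−p)·11 = p·8 + (1−p)·19 ⟹ 11 + 3p = 19 + (-11)p ⟹ p = 4/7.
Row indifferent between R1 and R2: q·17 + (1−q)·3 = q·19 + (1−q)·1 ⟹ 3 + 14q = 1 + 18q ⟹ q = 1/2.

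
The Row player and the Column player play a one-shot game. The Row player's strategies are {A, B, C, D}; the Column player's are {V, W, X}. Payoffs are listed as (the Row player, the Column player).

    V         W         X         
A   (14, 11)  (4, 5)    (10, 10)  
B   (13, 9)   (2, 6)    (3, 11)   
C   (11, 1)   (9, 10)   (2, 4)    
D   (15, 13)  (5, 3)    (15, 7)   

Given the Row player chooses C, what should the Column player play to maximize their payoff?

W

With the Row player fixed at C, the Column player's payoffs are: V → 1, W → 10, X → 4.
The maximum is 10, achieved by W.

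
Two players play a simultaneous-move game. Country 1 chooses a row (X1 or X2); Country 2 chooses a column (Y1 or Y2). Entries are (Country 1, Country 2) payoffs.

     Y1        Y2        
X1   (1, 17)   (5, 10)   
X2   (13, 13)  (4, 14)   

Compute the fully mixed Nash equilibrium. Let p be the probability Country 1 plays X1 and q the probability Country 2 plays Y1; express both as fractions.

In a mixed NE each player is indifferent between their pure strategies, so the opponent's mix sets the indifference.
Country 2 indifferent between Y1 and Y2: p·17 + (1−p)·13 = p·10 + (1−p)·14 ⟹ 13 + 4p = 14 + (-4)p ⟹ p = 1/8.
Country 1 indifferent between X1 and X2: q·1 + (1−q)·5 = q·13 + (1−q)·4 ⟹ 5 + (-4)q = 4 + 9q ⟹ q = 1/13.

p = 1/8, q = 1/13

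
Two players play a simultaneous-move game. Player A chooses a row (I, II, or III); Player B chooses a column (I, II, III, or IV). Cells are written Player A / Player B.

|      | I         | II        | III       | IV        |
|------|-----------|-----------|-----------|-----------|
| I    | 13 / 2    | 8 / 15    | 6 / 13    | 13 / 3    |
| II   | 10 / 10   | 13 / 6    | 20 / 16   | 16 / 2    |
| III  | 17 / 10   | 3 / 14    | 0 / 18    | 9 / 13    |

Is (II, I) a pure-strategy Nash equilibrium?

Holding Player B at I: Player A gets 10 from II but could get 17 by switching to III. Player A has a profitable deviation.

No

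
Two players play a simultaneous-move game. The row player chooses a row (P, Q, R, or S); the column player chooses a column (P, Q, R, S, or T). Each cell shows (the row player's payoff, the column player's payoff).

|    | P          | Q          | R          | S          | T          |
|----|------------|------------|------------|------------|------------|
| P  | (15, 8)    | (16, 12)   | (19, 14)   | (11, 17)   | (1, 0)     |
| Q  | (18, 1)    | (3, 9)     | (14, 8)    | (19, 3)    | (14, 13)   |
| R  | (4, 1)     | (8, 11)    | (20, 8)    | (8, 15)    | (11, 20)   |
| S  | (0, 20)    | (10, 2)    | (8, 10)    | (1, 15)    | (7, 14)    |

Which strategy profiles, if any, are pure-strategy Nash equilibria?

Check mutual best responses: a cell is a NE iff neither player can gain by unilaterally deviating.
The row player's best responses — vs P: Q (payoff 18); vs Q: P (payoff 16); vs R: R (payoff 20); vs S: Q (payoff 19); vs T: Q (payoff 14).
The column player's best responses — vs P: S (payoff 17); vs Q: T (payoff 13); vs R: T (payoff 20); vs S: P (payoff 20).
The only mutual best response is (Q, T); neither player gains by switching there.

(Q, T)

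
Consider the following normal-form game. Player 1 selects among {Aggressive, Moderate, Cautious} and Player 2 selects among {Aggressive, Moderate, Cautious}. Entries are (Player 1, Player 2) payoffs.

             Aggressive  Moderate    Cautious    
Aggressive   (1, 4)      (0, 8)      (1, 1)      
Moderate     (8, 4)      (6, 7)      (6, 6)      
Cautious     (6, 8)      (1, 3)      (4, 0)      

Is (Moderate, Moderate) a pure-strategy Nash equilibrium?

Holding Player 2 at Moderate: Player 1 gets 6 from Moderate, versus 0 from Aggressive, 1 from Cautious. No profitable deviation for Player 1.
Holding Player 1 at Moderate: Player 2 gets 7 from Moderate, versus 4 from Aggressive, 6 from Cautious. No profitable deviation for Player 2 either.

Yes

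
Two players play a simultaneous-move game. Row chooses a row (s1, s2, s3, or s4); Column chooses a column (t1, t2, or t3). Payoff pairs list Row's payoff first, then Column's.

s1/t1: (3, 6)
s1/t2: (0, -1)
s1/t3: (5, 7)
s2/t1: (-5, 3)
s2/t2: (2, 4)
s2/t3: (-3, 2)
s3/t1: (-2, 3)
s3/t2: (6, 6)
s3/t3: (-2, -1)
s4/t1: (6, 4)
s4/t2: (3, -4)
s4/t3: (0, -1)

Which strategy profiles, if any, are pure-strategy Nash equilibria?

(s1, t3), (s3, t2), and (s4, t1)

A profile is a Nash equilibrium when each player is best-responding to the other.
Row's best responses — vs t1: s4 (payoff 6); vs t2: s3 (payoff 6); vs t3: s1 (payoff 5).
Column's best responses — vs s1: t3 (payoff 7); vs s2: t2 (payoff 4); vs s3: t2 (payoff 6); vs s4: t1 (payoff 4).
Mutual best responses occur at (s1, t3), (s3, t2), and (s4, t1); at each, neither player gains by switching.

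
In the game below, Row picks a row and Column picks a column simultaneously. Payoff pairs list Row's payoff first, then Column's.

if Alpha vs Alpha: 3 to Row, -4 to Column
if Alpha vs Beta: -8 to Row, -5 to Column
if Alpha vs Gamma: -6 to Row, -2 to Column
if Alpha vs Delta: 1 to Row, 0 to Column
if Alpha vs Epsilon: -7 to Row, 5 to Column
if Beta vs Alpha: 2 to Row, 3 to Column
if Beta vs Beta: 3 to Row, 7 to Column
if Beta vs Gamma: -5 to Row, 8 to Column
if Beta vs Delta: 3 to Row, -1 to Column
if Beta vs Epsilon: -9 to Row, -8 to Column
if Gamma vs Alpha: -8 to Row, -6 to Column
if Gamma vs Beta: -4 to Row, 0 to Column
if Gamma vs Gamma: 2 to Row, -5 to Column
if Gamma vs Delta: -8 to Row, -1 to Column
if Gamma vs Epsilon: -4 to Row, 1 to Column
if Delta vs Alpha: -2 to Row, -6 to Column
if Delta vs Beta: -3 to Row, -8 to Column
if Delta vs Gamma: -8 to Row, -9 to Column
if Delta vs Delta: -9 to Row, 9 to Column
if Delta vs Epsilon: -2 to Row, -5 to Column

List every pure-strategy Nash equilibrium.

Find each player's best response to every opponent strategy; NE are the intersections.
Row's best responses — vs Alpha: Alpha (payoff 3); vs Beta: Beta (payoff 3); vs Gamma: Gamma (payoff 2); vs Delta: Beta (payoff 3); vs Epsilon: Delta (payoff -2).
Column's best responses — vs Alpha: Epsilon (payoff 5); vs Beta: Gamma (payoff 8); vs Gamma: Epsilon (payoff 1); vs Delta: Delta (payoff 9).
No cell has both players best-responding. For instance, Row's best reply to Delta is Beta, but against Beta Column prefers Gamma over Delta.

No pure-strategy Nash equilibrium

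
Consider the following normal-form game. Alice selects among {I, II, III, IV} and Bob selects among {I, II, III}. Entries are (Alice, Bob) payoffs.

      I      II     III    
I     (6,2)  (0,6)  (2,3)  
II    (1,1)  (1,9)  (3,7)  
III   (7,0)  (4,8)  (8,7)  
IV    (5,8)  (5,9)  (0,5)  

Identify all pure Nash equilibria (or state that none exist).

A profile is a Nash equilibrium when each player is best-responding to the other.
Alice's best responses — vs I: III (payoff 7); vs II: IV (payoff 5); vs III: III (payoff 8).
Bob's best responses — vs I: II (payoff 6); vs II: II (payoff 9); vs III: II (payoff 8); vs IV: II (payoff 9).
The only mutual best response is (IV, II); neither player gains by switching there.

(IV, II)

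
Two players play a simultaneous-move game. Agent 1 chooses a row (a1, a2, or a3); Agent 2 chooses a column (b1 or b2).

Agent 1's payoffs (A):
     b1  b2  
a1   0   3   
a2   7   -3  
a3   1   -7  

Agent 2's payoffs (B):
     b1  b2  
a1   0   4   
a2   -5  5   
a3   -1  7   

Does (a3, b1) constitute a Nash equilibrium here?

Holding Agent 2 at b1: Agent 1 gets 1 from a3 but could get 7 by switching to a2. Agent 1 has a profitable deviation.

No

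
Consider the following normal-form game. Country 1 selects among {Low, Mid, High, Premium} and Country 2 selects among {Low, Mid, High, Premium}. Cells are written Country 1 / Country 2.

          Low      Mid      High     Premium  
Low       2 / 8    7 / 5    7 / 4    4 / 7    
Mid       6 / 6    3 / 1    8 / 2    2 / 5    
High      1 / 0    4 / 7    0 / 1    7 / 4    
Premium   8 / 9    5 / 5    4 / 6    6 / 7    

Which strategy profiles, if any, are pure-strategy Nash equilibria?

(Premium, Low)

Check mutual best responses: a cell is a NE iff neither player can gain by unilaterally deviating.
Country 1's best responses — vs Low: Premium (payoff 8); vs Mid: Low (payoff 7); vs High: Mid (payoff 8); vs Premium: High (payoff 7).
Country 2's best responses — vs Low: Low (payoff 8); vs Mid: Low (payoff 6); vs High: Mid (payoff 7); vs Premium: Low (payoff 9).
The only mutual best response is (Premium, Low); neither player gains by switching there.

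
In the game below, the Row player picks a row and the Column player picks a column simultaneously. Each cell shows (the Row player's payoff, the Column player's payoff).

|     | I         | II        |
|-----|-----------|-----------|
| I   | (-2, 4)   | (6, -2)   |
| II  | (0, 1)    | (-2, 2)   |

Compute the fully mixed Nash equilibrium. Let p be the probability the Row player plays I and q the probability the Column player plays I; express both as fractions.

Each player's mixing probability is pinned down by making the *other* player indifferent.
The Column player indifferent between I and II: p·4 + (1−p)·1 = p·(-2) + (1−p)·2 ⟹ 1 + 3p = 2 + (-4)p ⟹ p = 1/7.
The Row player indifferent between I and II: q·(-2) + (1−q)·6 = q·0 + (1−q)·(-2) ⟹ 6 + (-8)q = (-2) + 2q ⟹ q = 4/5.

p = 1/7, q = 4/5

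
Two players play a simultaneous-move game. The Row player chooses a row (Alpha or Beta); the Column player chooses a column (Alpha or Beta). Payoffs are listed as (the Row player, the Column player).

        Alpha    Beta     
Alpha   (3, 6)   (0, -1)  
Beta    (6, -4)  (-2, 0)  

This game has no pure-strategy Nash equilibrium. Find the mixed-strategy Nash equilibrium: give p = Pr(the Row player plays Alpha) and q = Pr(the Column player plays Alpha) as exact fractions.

In a mixed NE each player is indifferent between their pure strategies, so the opponent's mix sets the indifference.
The Column player indifferent between Alpha and Beta: p·6 + (1−p)·(-4) = p·(-1) + (1−p)·0 ⟹ (-4) + 10p = 0 + (-1)p ⟹ p = 4/11.
The Row player indifferent between Alpha and Beta: q·3 + (1−q)·0 = q·6 + (1−q)·(-2) ⟹ 0 + 3q = (-2) + 8q ⟹ q = 2/5.

p = 4/11, q = 2/5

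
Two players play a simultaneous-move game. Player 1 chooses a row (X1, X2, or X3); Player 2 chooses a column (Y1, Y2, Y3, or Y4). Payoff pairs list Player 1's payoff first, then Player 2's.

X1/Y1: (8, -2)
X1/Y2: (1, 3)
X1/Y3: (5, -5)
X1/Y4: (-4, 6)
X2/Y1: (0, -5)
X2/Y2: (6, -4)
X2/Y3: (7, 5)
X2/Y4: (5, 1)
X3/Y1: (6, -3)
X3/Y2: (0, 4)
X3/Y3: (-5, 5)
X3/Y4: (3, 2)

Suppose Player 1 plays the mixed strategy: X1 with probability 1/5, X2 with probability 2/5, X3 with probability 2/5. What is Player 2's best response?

Compute Player 2's expected payoff from each pure strategy against the given mix.
Y1: (1/5)·(-2) + (2/5)·(-5) + (2/5)·(-3) = -18/5
Y2: (1/5)·3 + (2/5)·(-4) + (2/5)·4 = 3/5
Y3: (1/5)·(-5) + (2/5)·5 + (2/5)·5 = 3
Y4: (1/5)·6 + (2/5)·1 + (2/5)·2 = 12/5
Highest expected payoff is 3, from Y3.

Y3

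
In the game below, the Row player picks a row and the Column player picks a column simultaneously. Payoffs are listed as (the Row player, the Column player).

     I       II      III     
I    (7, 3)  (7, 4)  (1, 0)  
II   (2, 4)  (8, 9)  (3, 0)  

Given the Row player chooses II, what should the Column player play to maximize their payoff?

With the Row player fixed at II, the Column player's payoffs are: I → 4, II → 9, III → 0.
The maximum is 9, achieved by II.

II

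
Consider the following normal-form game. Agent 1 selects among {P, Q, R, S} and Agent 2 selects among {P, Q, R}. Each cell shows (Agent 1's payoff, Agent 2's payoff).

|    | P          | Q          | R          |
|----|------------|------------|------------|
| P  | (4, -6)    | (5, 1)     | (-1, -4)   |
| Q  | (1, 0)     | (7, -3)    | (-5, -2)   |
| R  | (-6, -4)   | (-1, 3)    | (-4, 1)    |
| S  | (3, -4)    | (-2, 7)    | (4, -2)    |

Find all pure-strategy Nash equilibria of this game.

Find each player's best response to every opponent strategy; NE are the intersections.
Agent 1's best responses — vs P: P (payoff 4); vs Q: Q (payoff 7); vs R: S (payoff 4).
Agent 2's best responses — vs P: Q (payoff 1); vs Q: P (payoff 0); vs R: Q (payoff 3); vs S: Q (payoff 7).
No cell has both players best-responding. For instance, Agent 1's best reply to R is S, but against S Agent 2 prefers Q over R.

No pure-strategy Nash equilibrium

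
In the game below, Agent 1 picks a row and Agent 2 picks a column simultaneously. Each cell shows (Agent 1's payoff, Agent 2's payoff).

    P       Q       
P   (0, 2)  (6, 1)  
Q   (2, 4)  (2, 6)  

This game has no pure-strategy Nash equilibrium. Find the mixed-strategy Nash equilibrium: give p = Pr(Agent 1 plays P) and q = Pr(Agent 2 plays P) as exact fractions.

In a mixed NE each player is indifferent between their pure strategies, so the opponent's mix sets the indifference.
Agent 2 indifferent between P and Q: p·2 + (1−p)·4 = p·1 + (1−p)·6 ⟹ 4 + (-2)p = 6 + (-5)p ⟹ p = 2/3.
Agent 1 indifferent between P and Q: q·0 + (1−q)·6 = q·2 + (1−q)·2 ⟹ 6 + (-6)q = 2 + 0q ⟹ q = 2/3.

p = 2/3, q = 2/3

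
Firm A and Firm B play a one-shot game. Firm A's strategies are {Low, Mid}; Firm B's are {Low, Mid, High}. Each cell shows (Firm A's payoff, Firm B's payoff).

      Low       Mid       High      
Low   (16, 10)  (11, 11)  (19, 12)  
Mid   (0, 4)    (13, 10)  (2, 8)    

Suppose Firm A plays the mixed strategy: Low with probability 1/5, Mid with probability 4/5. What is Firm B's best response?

Compute Firm B's expected payoff from each pure strategy against the given mix.
Low: (1/5)·10 + (4/5)·4 = 26/5
Mid: (1/5)·11 + (4/5)·10 = 51/5
High: (1/5)·12 + (4/5)·8 = 44/5
Highest expected payoff is 51/5, from Mid.

Mid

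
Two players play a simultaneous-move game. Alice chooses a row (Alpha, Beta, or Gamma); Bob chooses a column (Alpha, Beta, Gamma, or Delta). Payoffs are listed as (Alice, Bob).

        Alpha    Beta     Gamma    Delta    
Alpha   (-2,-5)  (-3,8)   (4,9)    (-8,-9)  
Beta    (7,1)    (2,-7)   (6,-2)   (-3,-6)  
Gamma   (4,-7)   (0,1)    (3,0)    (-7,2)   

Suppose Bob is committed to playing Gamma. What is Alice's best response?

Beta

With Bob fixed at Gamma, Alice's payoffs are: Alpha → 4, Beta → 6, Gamma → 3.
The maximum is 6, achieved by Beta.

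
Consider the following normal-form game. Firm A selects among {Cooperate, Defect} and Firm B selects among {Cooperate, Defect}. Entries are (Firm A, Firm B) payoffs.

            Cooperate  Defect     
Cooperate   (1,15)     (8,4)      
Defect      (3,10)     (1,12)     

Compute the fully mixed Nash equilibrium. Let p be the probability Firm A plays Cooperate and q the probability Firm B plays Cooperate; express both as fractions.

p = 2/13, q = 7/9

In a mixed NE each player is indifferent between their pure strategies, so the opponent's mix sets the indifference.
Firm B indifferent between Cooperate and Defect: p·15 + (1−p)·10 = p·4 + (1−p)·12 ⟹ 10 + 5p = 12 + (-8)p ⟹ p = 2/13.
Firm A indifferent between Cooperate and Defect: q·1 + (1−q)·8 = q·3 + (1−q)·1 ⟹ 8 + (-7)q = 1 + 2q ⟹ q = 7/9.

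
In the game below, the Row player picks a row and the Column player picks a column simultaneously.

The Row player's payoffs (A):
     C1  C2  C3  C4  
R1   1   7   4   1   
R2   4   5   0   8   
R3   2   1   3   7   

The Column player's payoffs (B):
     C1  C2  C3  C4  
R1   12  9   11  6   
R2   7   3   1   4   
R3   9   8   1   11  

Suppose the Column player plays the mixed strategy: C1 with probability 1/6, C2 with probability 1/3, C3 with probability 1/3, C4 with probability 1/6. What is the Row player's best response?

R1

The Row player's best reply maximizes expected payoff against the mix.
R1: (1/6)·1 + (1/3)·7 + (1/3)·4 + (1/6)·1 = 4
R2: (1/6)·4 + (1/3)·5 + (1/3)·0 + (1/6)·8 = 11/3
R3: (1/6)·2 + (1/3)·1 + (1/3)·3 + (1/6)·7 = 17/6
Highest expected payoff is 4, from R1.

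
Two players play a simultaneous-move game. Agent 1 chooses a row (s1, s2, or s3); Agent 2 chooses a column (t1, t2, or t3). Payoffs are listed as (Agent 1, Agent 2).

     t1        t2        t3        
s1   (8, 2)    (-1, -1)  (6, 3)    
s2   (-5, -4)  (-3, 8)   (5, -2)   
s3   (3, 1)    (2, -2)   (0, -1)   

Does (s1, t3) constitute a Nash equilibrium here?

Holding Agent 2 at t3: Agent 1 gets 6 from s1, versus 5 from s2, 0 from s3. No profitable deviation for Agent 1.
Holding Agent 1 at s1: Agent 2 gets 3 from t3, versus 2 from t1, -1 from t2. No profitable deviation for Agent 2 either.

Yes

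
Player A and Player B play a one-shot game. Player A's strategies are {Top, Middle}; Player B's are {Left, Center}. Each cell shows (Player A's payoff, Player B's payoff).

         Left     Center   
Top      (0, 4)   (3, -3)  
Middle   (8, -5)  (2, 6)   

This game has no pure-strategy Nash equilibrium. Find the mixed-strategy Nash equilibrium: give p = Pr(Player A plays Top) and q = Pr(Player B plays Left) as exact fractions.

In a mixed NE each player is indifferent between their pure strategies, so the opponent's mix sets the indifference.
Player B indifferent between Left and Center: p·4 + (1−p)·(-5) = p·(-3) + (1−p)·6 ⟹ (-5) + 9p = 6 + (-9)p ⟹ p = 11/18.
Player A indifferent between Top and Middle: q·0 + (1−q)·3 = q·8 + (1−q)·2 ⟹ 3 + (-3)q = 2 + 6q ⟹ q = 1/9.

p = 11/18, q = 1/9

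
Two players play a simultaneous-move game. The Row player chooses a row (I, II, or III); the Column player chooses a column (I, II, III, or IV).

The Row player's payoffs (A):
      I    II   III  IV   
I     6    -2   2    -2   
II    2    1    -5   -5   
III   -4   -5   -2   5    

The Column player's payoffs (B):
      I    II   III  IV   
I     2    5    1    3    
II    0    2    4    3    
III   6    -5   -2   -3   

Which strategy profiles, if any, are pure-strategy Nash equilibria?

Find each player's best response to every opponent strategy; NE are the intersections.
The Row player's best responses — vs I: I (payoff 6); vs II: II (payoff 1); vs III: I (payoff 2); vs IV: III (payoff 5).
The Column player's best responses — vs I: II (payoff 5); vs II: III (payoff 4); vs III: I (payoff 6).
No cell has both players best-responding. For instance, the Row player's best reply to III is I, but against I the Column player prefers II over III.

There is no pure-strategy Nash equilibrium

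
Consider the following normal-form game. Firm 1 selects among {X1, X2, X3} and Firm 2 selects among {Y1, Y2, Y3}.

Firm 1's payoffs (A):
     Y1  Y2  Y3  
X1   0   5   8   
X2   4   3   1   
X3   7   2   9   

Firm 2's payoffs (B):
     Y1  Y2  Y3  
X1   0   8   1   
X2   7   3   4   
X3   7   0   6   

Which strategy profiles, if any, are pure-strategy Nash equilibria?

(X1, Y2) and (X3, Y1)

Check mutual best responses: a cell is a NE iff neither player can gain by unilaterally deviating.
Firm 1's best responses — vs Y1: X3 (payoff 7); vs Y2: X1 (payoff 5); vs Y3: X3 (payoff 9).
Firm 2's best responses — vs X1: Y2 (payoff 8); vs X2: Y1 (payoff 7); vs X3: Y1 (payoff 7).
Mutual best responses occur at (X1, Y2) and (X3, Y1); at each, neither player gains by switching.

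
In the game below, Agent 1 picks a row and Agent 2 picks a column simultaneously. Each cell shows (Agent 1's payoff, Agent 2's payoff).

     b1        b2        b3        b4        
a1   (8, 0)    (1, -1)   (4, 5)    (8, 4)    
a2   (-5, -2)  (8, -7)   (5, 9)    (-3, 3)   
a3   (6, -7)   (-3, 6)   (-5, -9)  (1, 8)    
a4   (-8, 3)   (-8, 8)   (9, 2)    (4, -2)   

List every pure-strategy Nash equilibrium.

A profile is a Nash equilibrium when each player is best-responding to the other.
Agent 1's best responses — vs b1: a1 (payoff 8); vs b2: a2 (payoff 8); vs b3: a4 (payoff 9); vs b4: a1 (payoff 8).
Agent 2's best responses — vs a1: b3 (payoff 5); vs a2: b3 (payoff 9); vs a3: b4 (payoff 8); vs a4: b2 (payoff 8).
No cell has both players best-responding. For instance, Agent 1's best reply to b1 is a1, but against a1 Agent 2 prefers b3 over b1.

There is no pure-strategy Nash equilibrium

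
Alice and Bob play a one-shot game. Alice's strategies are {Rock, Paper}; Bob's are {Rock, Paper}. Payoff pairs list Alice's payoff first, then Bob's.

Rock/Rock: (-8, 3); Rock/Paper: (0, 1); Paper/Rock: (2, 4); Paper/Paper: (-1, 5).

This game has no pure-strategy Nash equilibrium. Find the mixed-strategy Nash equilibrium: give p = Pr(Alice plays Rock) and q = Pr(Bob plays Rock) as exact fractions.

In a mixed NE each player is indifferent between their pure strategies, so the opponent's mix sets the indifference.
Bob indifferent between Rock and Paper: p·3 + (1−p)·4 = p·1 + (1−p)·5 ⟹ 4 + (-1)p = 5 + (-4)p ⟹ p = 1/3.
Alice indifferent between Rock and Paper: q·(-8) + (1−q)·0 = q·2 + (1−q)·(-1) ⟹ 0 + (-8)q = (-1) + 3q ⟹ q = 1/11.

p = 1/3, q = 1/11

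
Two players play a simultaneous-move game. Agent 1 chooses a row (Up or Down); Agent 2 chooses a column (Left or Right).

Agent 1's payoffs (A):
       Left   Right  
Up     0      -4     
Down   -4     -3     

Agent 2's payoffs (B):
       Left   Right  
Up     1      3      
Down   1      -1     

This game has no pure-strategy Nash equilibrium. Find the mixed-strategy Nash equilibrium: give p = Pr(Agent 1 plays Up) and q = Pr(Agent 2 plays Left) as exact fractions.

p = 1/2, q = 1/5

Each player's mixing probability is pinned down by making the *other* player indifferent.
Agent 2 indifferent between Left and Right: p·1 + (1−p)·1 = p·3 + (1−p)·(-1) ⟹ 1 + 0p = (-1) + 4p ⟹ p = 1/2.
Agent 1 indifferent between Up and Down: q·0 + (1−q)·(-4) = q·(-4) + (1−q)·(-3) ⟹ (-4) + 4q = (-3) + (-1)q ⟹ q = 1/5.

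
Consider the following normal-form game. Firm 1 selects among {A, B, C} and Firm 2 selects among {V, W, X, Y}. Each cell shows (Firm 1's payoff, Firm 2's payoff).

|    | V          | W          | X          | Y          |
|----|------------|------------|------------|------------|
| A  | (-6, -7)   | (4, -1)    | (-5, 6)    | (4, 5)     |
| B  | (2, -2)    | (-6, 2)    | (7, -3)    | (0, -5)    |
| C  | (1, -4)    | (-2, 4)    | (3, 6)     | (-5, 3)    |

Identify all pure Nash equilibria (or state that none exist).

None

Find each player's best response to every opponent strategy; NE are the intersections.
Firm 1's best responses — vs V: B (payoff 2); vs W: A (payoff 4); vs X: B (payoff 7); vs Y: A (payoff 4).
Firm 2's best responses — vs A: X (payoff 6); vs B: W (payoff 2); vs C: X (payoff 6).
No cell has both players best-responding. For instance, Firm 1's best reply to V is B, but against B Firm 2 prefers W over V.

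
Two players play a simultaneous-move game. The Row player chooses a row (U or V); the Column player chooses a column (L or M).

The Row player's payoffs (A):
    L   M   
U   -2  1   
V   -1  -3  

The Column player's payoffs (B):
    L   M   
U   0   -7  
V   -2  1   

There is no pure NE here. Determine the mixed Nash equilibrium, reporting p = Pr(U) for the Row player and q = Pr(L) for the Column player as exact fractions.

p = 3/10, q = 4/5

In a mixed NE each player is indifferent between their pure strategies, so the opponent's mix sets the indifference.
The Column player indifferent between L and M: p·0 + (1−p)·(-2) = p·(-7) + (1−p)·1 ⟹ (-2) + 2p = 1 + (-8)p ⟹ p = 3/10.
The Row player indifferent between U and V: q·(-2) + (1−q)·1 = q·(-1) + (1−q)·(-3) ⟹ 1 + (-3)q = (-3) + 2q ⟹ q = 4/5.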